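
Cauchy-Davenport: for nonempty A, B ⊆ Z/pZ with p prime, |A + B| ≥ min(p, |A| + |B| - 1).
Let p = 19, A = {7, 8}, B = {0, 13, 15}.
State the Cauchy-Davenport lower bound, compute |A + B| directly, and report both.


Cauchy-Davenport: |A + B| ≥ min(p, |A| + |B| - 1) for A, B nonempty in Z/pZ.
|A| = 2, |B| = 3, p = 19.
CD lower bound = min(19, 2 + 3 - 1) = min(19, 4) = 4.
Compute A + B mod 19 directly:
a = 7: 7+0=7, 7+13=1, 7+15=3
a = 8: 8+0=8, 8+13=2, 8+15=4
A + B = {1, 2, 3, 4, 7, 8}, so |A + B| = 6.
Verify: 6 ≥ 4? Yes ✓.

CD lower bound = 4, actual |A + B| = 6.


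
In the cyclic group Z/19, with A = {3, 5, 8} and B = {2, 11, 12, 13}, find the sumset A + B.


Work in Z/19Z: reduce every sum a + b modulo 19.
Enumerate all 12 pairs:
a = 3: 3+2=5, 3+11=14, 3+12=15, 3+13=16
a = 5: 5+2=7, 5+11=16, 5+12=17, 5+13=18
a = 8: 8+2=10, 8+11=0, 8+12=1, 8+13=2
Distinct residues collected: {0, 1, 2, 5, 7, 10, 14, 15, 16, 17, 18}
|A + B| = 11 (out of 19 total residues).

A + B = {0, 1, 2, 5, 7, 10, 14, 15, 16, 17, 18}


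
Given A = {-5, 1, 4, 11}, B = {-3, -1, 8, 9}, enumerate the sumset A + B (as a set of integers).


A + B = {a + b : a ∈ A, b ∈ B}.
Enumerate all |A|·|B| = 4·4 = 16 pairs (a, b) and collect distinct sums.
a = -5: -5+-3=-8, -5+-1=-6, -5+8=3, -5+9=4
a = 1: 1+-3=-2, 1+-1=0, 1+8=9, 1+9=10
a = 4: 4+-3=1, 4+-1=3, 4+8=12, 4+9=13
a = 11: 11+-3=8, 11+-1=10, 11+8=19, 11+9=20
Collecting distinct sums: A + B = {-8, -6, -2, 0, 1, 3, 4, 8, 9, 10, 12, 13, 19, 20}
|A + B| = 14

A + B = {-8, -6, -2, 0, 1, 3, 4, 8, 9, 10, 12, 13, 19, 20}


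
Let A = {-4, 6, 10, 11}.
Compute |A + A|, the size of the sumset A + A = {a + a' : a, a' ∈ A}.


A + A = {a + a' : a, a' ∈ A}; |A| = 4.
General bounds: 2|A| - 1 ≤ |A + A| ≤ |A|(|A|+1)/2, i.e. 7 ≤ |A + A| ≤ 10.
Lower bound 2|A|-1 is attained iff A is an arithmetic progression.
Enumerate sums a + a' for a ≤ a' (symmetric, so this suffices):
a = -4: -4+-4=-8, -4+6=2, -4+10=6, -4+11=7
a = 6: 6+6=12, 6+10=16, 6+11=17
a = 10: 10+10=20, 10+11=21
a = 11: 11+11=22
Distinct sums: {-8, 2, 6, 7, 12, 16, 17, 20, 21, 22}
|A + A| = 10

|A + A| = 10


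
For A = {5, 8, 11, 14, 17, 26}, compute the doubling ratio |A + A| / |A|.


|A| = 6.
Compute A + A by enumerating all 36 pairs.
A + A = {10, 13, 16, 19, 22, 25, 28, 31, 34, 37, 40, 43, 52}, so |A + A| = 13.
K = |A + A| / |A| = 13/6 (already in lowest terms) ≈ 2.1667.
Reference: AP of size 6 gives K = 11/6 ≈ 1.8333; a fully generic set of size 6 gives K ≈ 3.5000.

|A| = 6, |A + A| = 13, K = 13/6.


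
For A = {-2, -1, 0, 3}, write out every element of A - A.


A - A = {a - a' : a, a' ∈ A}.
Compute a - a' for each ordered pair (a, a'):
a = -2: -2--2=0, -2--1=-1, -2-0=-2, -2-3=-5
a = -1: -1--2=1, -1--1=0, -1-0=-1, -1-3=-4
a = 0: 0--2=2, 0--1=1, 0-0=0, 0-3=-3
a = 3: 3--2=5, 3--1=4, 3-0=3, 3-3=0
Collecting distinct values (and noting 0 appears from a-a):
A - A = {-5, -4, -3, -2, -1, 0, 1, 2, 3, 4, 5}
|A - A| = 11

A - A = {-5, -4, -3, -2, -1, 0, 1, 2, 3, 4, 5}


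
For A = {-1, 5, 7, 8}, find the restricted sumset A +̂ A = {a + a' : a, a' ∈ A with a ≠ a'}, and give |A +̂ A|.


Restricted sumset: A +̂ A = {a + a' : a ∈ A, a' ∈ A, a ≠ a'}.
Equivalently, take A + A and drop any sum 2a that is achievable ONLY as a + a for a ∈ A (i.e. sums representable only with equal summands).
Enumerate pairs (a, a') with a < a' (symmetric, so each unordered pair gives one sum; this covers all a ≠ a'):
  -1 + 5 = 4
  -1 + 7 = 6
  -1 + 8 = 7
  5 + 7 = 12
  5 + 8 = 13
  7 + 8 = 15
Collected distinct sums: {4, 6, 7, 12, 13, 15}
|A +̂ A| = 6
(Reference bound: |A +̂ A| ≥ 2|A| - 3 for |A| ≥ 2, with |A| = 4 giving ≥ 5.)

|A +̂ A| = 6


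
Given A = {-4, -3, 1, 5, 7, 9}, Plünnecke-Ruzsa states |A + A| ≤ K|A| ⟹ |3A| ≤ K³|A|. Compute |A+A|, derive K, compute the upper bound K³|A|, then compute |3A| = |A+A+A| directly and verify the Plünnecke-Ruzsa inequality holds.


|A| = 6.
Step 1: Compute A + A by enumerating all 36 pairs.
A + A = {-8, -7, -6, -3, -2, 1, 2, 3, 4, 5, 6, 8, 10, 12, 14, 16, 18}, so |A + A| = 17.
Step 2: Doubling constant K = |A + A|/|A| = 17/6 = 17/6 ≈ 2.8333.
Step 3: Plünnecke-Ruzsa gives |3A| ≤ K³·|A| = (2.8333)³ · 6 ≈ 136.4722.
Step 4: Compute 3A = A + A + A directly by enumerating all triples (a,b,c) ∈ A³; |3A| = 32.
Step 5: Check 32 ≤ 136.4722? Yes ✓.

K = 17/6, Plünnecke-Ruzsa bound K³|A| ≈ 136.4722, |3A| = 32, inequality holds.


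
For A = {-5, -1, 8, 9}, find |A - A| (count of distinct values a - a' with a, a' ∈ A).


A - A = {a - a' : a, a' ∈ A}; |A| = 4.
Bounds: 2|A|-1 ≤ |A - A| ≤ |A|² - |A| + 1, i.e. 7 ≤ |A - A| ≤ 13.
Note: 0 ∈ A - A always (from a - a). The set is symmetric: if d ∈ A - A then -d ∈ A - A.
Enumerate nonzero differences d = a - a' with a > a' (then include -d):
Positive differences: {1, 4, 9, 10, 13, 14}
Full difference set: {0} ∪ (positive diffs) ∪ (negative diffs).
|A - A| = 1 + 2·6 = 13 (matches direct enumeration: 13).

|A - A| = 13


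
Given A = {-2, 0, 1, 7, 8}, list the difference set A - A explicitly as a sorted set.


A - A = {a - a' : a, a' ∈ A}.
Compute a - a' for each ordered pair (a, a'):
a = -2: -2--2=0, -2-0=-2, -2-1=-3, -2-7=-9, -2-8=-10
a = 0: 0--2=2, 0-0=0, 0-1=-1, 0-7=-7, 0-8=-8
a = 1: 1--2=3, 1-0=1, 1-1=0, 1-7=-6, 1-8=-7
a = 7: 7--2=9, 7-0=7, 7-1=6, 7-7=0, 7-8=-1
a = 8: 8--2=10, 8-0=8, 8-1=7, 8-7=1, 8-8=0
Collecting distinct values (and noting 0 appears from a-a):
A - A = {-10, -9, -8, -7, -6, -3, -2, -1, 0, 1, 2, 3, 6, 7, 8, 9, 10}
|A - A| = 17

A - A = {-10, -9, -8, -7, -6, -3, -2, -1, 0, 1, 2, 3, 6, 7, 8, 9, 10}


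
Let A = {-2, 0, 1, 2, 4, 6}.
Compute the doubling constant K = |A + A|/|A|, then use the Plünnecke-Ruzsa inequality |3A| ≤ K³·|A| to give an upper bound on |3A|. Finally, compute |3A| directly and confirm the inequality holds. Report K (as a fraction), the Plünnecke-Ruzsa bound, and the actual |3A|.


|A| = 6.
Step 1: Compute A + A by enumerating all 36 pairs.
A + A = {-4, -2, -1, 0, 1, 2, 3, 4, 5, 6, 7, 8, 10, 12}, so |A + A| = 14.
Step 2: Doubling constant K = |A + A|/|A| = 14/6 = 14/6 ≈ 2.3333.
Step 3: Plünnecke-Ruzsa gives |3A| ≤ K³·|A| = (2.3333)³ · 6 ≈ 76.2222.
Step 4: Compute 3A = A + A + A directly by enumerating all triples (a,b,c) ∈ A³; |3A| = 22.
Step 5: Check 22 ≤ 76.2222? Yes ✓.

K = 14/6, Plünnecke-Ruzsa bound K³|A| ≈ 76.2222, |3A| = 22, inequality holds.


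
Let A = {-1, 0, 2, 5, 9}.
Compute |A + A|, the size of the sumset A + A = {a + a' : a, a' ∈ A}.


A + A = {a + a' : a, a' ∈ A}; |A| = 5.
General bounds: 2|A| - 1 ≤ |A + A| ≤ |A|(|A|+1)/2, i.e. 9 ≤ |A + A| ≤ 15.
Lower bound 2|A|-1 is attained iff A is an arithmetic progression.
Enumerate sums a + a' for a ≤ a' (symmetric, so this suffices):
a = -1: -1+-1=-2, -1+0=-1, -1+2=1, -1+5=4, -1+9=8
a = 0: 0+0=0, 0+2=2, 0+5=5, 0+9=9
a = 2: 2+2=4, 2+5=7, 2+9=11
a = 5: 5+5=10, 5+9=14
a = 9: 9+9=18
Distinct sums: {-2, -1, 0, 1, 2, 4, 5, 7, 8, 9, 10, 11, 14, 18}
|A + A| = 14

|A + A| = 14


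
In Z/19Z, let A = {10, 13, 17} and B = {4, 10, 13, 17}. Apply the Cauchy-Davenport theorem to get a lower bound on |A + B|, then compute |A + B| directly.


Cauchy-Davenport: |A + B| ≥ min(p, |A| + |B| - 1) for A, B nonempty in Z/pZ.
|A| = 3, |B| = 4, p = 19.
CD lower bound = min(19, 3 + 4 - 1) = min(19, 6) = 6.
Compute A + B mod 19 directly:
a = 10: 10+4=14, 10+10=1, 10+13=4, 10+17=8
a = 13: 13+4=17, 13+10=4, 13+13=7, 13+17=11
a = 17: 17+4=2, 17+10=8, 17+13=11, 17+17=15
A + B = {1, 2, 4, 7, 8, 11, 14, 15, 17}, so |A + B| = 9.
Verify: 9 ≥ 6? Yes ✓.

CD lower bound = 6, actual |A + B| = 9.


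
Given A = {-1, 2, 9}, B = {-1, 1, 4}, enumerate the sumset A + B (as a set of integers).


A + B = {a + b : a ∈ A, b ∈ B}.
Enumerate all |A|·|B| = 3·3 = 9 pairs (a, b) and collect distinct sums.
a = -1: -1+-1=-2, -1+1=0, -1+4=3
a = 2: 2+-1=1, 2+1=3, 2+4=6
a = 9: 9+-1=8, 9+1=10, 9+4=13
Collecting distinct sums: A + B = {-2, 0, 1, 3, 6, 8, 10, 13}
|A + B| = 8

A + B = {-2, 0, 1, 3, 6, 8, 10, 13}


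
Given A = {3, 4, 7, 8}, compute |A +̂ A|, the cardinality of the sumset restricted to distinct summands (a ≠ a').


Restricted sumset: A +̂ A = {a + a' : a ∈ A, a' ∈ A, a ≠ a'}.
Equivalently, take A + A and drop any sum 2a that is achievable ONLY as a + a for a ∈ A (i.e. sums representable only with equal summands).
Enumerate pairs (a, a') with a < a' (symmetric, so each unordered pair gives one sum; this covers all a ≠ a'):
  3 + 4 = 7
  3 + 7 = 10
  3 + 8 = 11
  4 + 7 = 11
  4 + 8 = 12
  7 + 8 = 15
Collected distinct sums: {7, 10, 11, 12, 15}
|A +̂ A| = 5
(Reference bound: |A +̂ A| ≥ 2|A| - 3 for |A| ≥ 2, with |A| = 4 giving ≥ 5.)

|A +̂ A| = 5


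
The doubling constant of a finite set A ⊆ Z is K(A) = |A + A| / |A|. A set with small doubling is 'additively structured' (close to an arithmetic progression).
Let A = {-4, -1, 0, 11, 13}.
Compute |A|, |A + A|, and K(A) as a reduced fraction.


|A| = 5.
Compute A + A by enumerating all 25 pairs.
A + A = {-8, -5, -4, -2, -1, 0, 7, 9, 10, 11, 12, 13, 22, 24, 26}, so |A + A| = 15.
K = |A + A| / |A| = 15/5 = 3/1 ≈ 3.0000.
Reference: AP of size 5 gives K = 9/5 ≈ 1.8000; a fully generic set of size 5 gives K ≈ 3.0000.

|A| = 5, |A + A| = 15, K = 15/5 = 3/1.


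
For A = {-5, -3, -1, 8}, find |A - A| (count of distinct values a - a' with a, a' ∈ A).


A - A = {a - a' : a, a' ∈ A}; |A| = 4.
Bounds: 2|A|-1 ≤ |A - A| ≤ |A|² - |A| + 1, i.e. 7 ≤ |A - A| ≤ 13.
Note: 0 ∈ A - A always (from a - a). The set is symmetric: if d ∈ A - A then -d ∈ A - A.
Enumerate nonzero differences d = a - a' with a > a' (then include -d):
Positive differences: {2, 4, 9, 11, 13}
Full difference set: {0} ∪ (positive diffs) ∪ (negative diffs).
|A - A| = 1 + 2·5 = 11 (matches direct enumeration: 11).

|A - A| = 11


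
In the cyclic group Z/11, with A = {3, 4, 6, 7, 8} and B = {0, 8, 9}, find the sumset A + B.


Work in Z/11Z: reduce every sum a + b modulo 11.
Enumerate all 15 pairs:
a = 3: 3+0=3, 3+8=0, 3+9=1
a = 4: 4+0=4, 4+8=1, 4+9=2
a = 6: 6+0=6, 6+8=3, 6+9=4
a = 7: 7+0=7, 7+8=4, 7+9=5
a = 8: 8+0=8, 8+8=5, 8+9=6
Distinct residues collected: {0, 1, 2, 3, 4, 5, 6, 7, 8}
|A + B| = 9 (out of 11 total residues).

A + B = {0, 1, 2, 3, 4, 5, 6, 7, 8}


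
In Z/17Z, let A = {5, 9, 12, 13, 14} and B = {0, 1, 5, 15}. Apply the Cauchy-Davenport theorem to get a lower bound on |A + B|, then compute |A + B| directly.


Cauchy-Davenport: |A + B| ≥ min(p, |A| + |B| - 1) for A, B nonempty in Z/pZ.
|A| = 5, |B| = 4, p = 17.
CD lower bound = min(17, 5 + 4 - 1) = min(17, 8) = 8.
Compute A + B mod 17 directly:
a = 5: 5+0=5, 5+1=6, 5+5=10, 5+15=3
a = 9: 9+0=9, 9+1=10, 9+5=14, 9+15=7
a = 12: 12+0=12, 12+1=13, 12+5=0, 12+15=10
a = 13: 13+0=13, 13+1=14, 13+5=1, 13+15=11
a = 14: 14+0=14, 14+1=15, 14+5=2, 14+15=12
A + B = {0, 1, 2, 3, 5, 6, 7, 9, 10, 11, 12, 13, 14, 15}, so |A + B| = 14.
Verify: 14 ≥ 8? Yes ✓.

CD lower bound = 8, actual |A + B| = 14.


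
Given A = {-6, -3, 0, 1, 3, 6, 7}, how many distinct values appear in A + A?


A + A = {a + a' : a, a' ∈ A}; |A| = 7.
General bounds: 2|A| - 1 ≤ |A + A| ≤ |A|(|A|+1)/2, i.e. 13 ≤ |A + A| ≤ 28.
Lower bound 2|A|-1 is attained iff A is an arithmetic progression.
Enumerate sums a + a' for a ≤ a' (symmetric, so this suffices):
a = -6: -6+-6=-12, -6+-3=-9, -6+0=-6, -6+1=-5, -6+3=-3, -6+6=0, -6+7=1
a = -3: -3+-3=-6, -3+0=-3, -3+1=-2, -3+3=0, -3+6=3, -3+7=4
a = 0: 0+0=0, 0+1=1, 0+3=3, 0+6=6, 0+7=7
a = 1: 1+1=2, 1+3=4, 1+6=7, 1+7=8
a = 3: 3+3=6, 3+6=9, 3+7=10
a = 6: 6+6=12, 6+7=13
a = 7: 7+7=14
Distinct sums: {-12, -9, -6, -5, -3, -2, 0, 1, 2, 3, 4, 6, 7, 8, 9, 10, 12, 13, 14}
|A + A| = 19

|A + A| = 19


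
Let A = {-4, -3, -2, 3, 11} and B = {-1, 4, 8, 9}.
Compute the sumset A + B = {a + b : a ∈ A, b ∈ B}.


A + B = {a + b : a ∈ A, b ∈ B}.
Enumerate all |A|·|B| = 5·4 = 20 pairs (a, b) and collect distinct sums.
a = -4: -4+-1=-5, -4+4=0, -4+8=4, -4+9=5
a = -3: -3+-1=-4, -3+4=1, -3+8=5, -3+9=6
a = -2: -2+-1=-3, -2+4=2, -2+8=6, -2+9=7
a = 3: 3+-1=2, 3+4=7, 3+8=11, 3+9=12
a = 11: 11+-1=10, 11+4=15, 11+8=19, 11+9=20
Collecting distinct sums: A + B = {-5, -4, -3, 0, 1, 2, 4, 5, 6, 7, 10, 11, 12, 15, 19, 20}
|A + B| = 16

A + B = {-5, -4, -3, 0, 1, 2, 4, 5, 6, 7, 10, 11, 12, 15, 19, 20}


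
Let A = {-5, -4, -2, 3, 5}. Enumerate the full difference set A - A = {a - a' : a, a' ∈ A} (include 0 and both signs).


A - A = {a - a' : a, a' ∈ A}.
Compute a - a' for each ordered pair (a, a'):
a = -5: -5--5=0, -5--4=-1, -5--2=-3, -5-3=-8, -5-5=-10
a = -4: -4--5=1, -4--4=0, -4--2=-2, -4-3=-7, -4-5=-9
a = -2: -2--5=3, -2--4=2, -2--2=0, -2-3=-5, -2-5=-7
a = 3: 3--5=8, 3--4=7, 3--2=5, 3-3=0, 3-5=-2
a = 5: 5--5=10, 5--4=9, 5--2=7, 5-3=2, 5-5=0
Collecting distinct values (and noting 0 appears from a-a):
A - A = {-10, -9, -8, -7, -5, -3, -2, -1, 0, 1, 2, 3, 5, 7, 8, 9, 10}
|A - A| = 17

A - A = {-10, -9, -8, -7, -5, -3, -2, -1, 0, 1, 2, 3, 5, 7, 8, 9, 10}


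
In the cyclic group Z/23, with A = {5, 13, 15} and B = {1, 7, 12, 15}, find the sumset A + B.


Work in Z/23Z: reduce every sum a + b modulo 23.
Enumerate all 12 pairs:
a = 5: 5+1=6, 5+7=12, 5+12=17, 5+15=20
a = 13: 13+1=14, 13+7=20, 13+12=2, 13+15=5
a = 15: 15+1=16, 15+7=22, 15+12=4, 15+15=7
Distinct residues collected: {2, 4, 5, 6, 7, 12, 14, 16, 17, 20, 22}
|A + B| = 11 (out of 23 total residues).

A + B = {2, 4, 5, 6, 7, 12, 14, 16, 17, 20, 22}


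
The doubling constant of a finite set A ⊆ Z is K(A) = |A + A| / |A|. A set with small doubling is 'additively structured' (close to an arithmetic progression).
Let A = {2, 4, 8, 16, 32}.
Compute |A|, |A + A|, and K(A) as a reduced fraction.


|A| = 5.
Compute A + A by enumerating all 25 pairs.
A + A = {4, 6, 8, 10, 12, 16, 18, 20, 24, 32, 34, 36, 40, 48, 64}, so |A + A| = 15.
K = |A + A| / |A| = 15/5 = 3/1 ≈ 3.0000.
Reference: AP of size 5 gives K = 9/5 ≈ 1.8000; a fully generic set of size 5 gives K ≈ 3.0000.

|A| = 5, |A + A| = 15, K = 15/5 = 3/1.


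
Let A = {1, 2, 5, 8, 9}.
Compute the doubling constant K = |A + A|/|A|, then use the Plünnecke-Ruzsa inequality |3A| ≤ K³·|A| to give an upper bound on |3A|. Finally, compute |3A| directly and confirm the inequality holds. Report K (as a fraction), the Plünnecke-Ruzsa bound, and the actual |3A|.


|A| = 5.
Step 1: Compute A + A by enumerating all 25 pairs.
A + A = {2, 3, 4, 6, 7, 9, 10, 11, 13, 14, 16, 17, 18}, so |A + A| = 13.
Step 2: Doubling constant K = |A + A|/|A| = 13/5 = 13/5 ≈ 2.6000.
Step 3: Plünnecke-Ruzsa gives |3A| ≤ K³·|A| = (2.6000)³ · 5 ≈ 87.8800.
Step 4: Compute 3A = A + A + A directly by enumerating all triples (a,b,c) ∈ A³; |3A| = 25.
Step 5: Check 25 ≤ 87.8800? Yes ✓.

K = 13/5, Plünnecke-Ruzsa bound K³|A| ≈ 87.8800, |3A| = 25, inequality holds.


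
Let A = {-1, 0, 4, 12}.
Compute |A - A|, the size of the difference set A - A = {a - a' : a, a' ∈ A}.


A - A = {a - a' : a, a' ∈ A}; |A| = 4.
Bounds: 2|A|-1 ≤ |A - A| ≤ |A|² - |A| + 1, i.e. 7 ≤ |A - A| ≤ 13.
Note: 0 ∈ A - A always (from a - a). The set is symmetric: if d ∈ A - A then -d ∈ A - A.
Enumerate nonzero differences d = a - a' with a > a' (then include -d):
Positive differences: {1, 4, 5, 8, 12, 13}
Full difference set: {0} ∪ (positive diffs) ∪ (negative diffs).
|A - A| = 1 + 2·6 = 13 (matches direct enumeration: 13).

|A - A| = 13


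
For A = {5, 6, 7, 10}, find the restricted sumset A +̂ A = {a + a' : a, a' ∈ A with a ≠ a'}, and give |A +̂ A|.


Restricted sumset: A +̂ A = {a + a' : a ∈ A, a' ∈ A, a ≠ a'}.
Equivalently, take A + A and drop any sum 2a that is achievable ONLY as a + a for a ∈ A (i.e. sums representable only with equal summands).
Enumerate pairs (a, a') with a < a' (symmetric, so each unordered pair gives one sum; this covers all a ≠ a'):
  5 + 6 = 11
  5 + 7 = 12
  5 + 10 = 15
  6 + 7 = 13
  6 + 10 = 16
  7 + 10 = 17
Collected distinct sums: {11, 12, 13, 15, 16, 17}
|A +̂ A| = 6
(Reference bound: |A +̂ A| ≥ 2|A| - 3 for |A| ≥ 2, with |A| = 4 giving ≥ 5.)

|A +̂ A| = 6


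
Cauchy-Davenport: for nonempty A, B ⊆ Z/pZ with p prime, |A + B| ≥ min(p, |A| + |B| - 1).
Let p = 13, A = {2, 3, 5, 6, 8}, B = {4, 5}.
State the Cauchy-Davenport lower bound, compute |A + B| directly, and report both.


Cauchy-Davenport: |A + B| ≥ min(p, |A| + |B| - 1) for A, B nonempty in Z/pZ.
|A| = 5, |B| = 2, p = 13.
CD lower bound = min(13, 5 + 2 - 1) = min(13, 6) = 6.
Compute A + B mod 13 directly:
a = 2: 2+4=6, 2+5=7
a = 3: 3+4=7, 3+5=8
a = 5: 5+4=9, 5+5=10
a = 6: 6+4=10, 6+5=11
a = 8: 8+4=12, 8+5=0
A + B = {0, 6, 7, 8, 9, 10, 11, 12}, so |A + B| = 8.
Verify: 8 ≥ 6? Yes ✓.

CD lower bound = 6, actual |A + B| = 8.


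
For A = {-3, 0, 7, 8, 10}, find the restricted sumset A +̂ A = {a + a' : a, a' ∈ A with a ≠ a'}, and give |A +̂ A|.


Restricted sumset: A +̂ A = {a + a' : a ∈ A, a' ∈ A, a ≠ a'}.
Equivalently, take A + A and drop any sum 2a that is achievable ONLY as a + a for a ∈ A (i.e. sums representable only with equal summands).
Enumerate pairs (a, a') with a < a' (symmetric, so each unordered pair gives one sum; this covers all a ≠ a'):
  -3 + 0 = -3
  -3 + 7 = 4
  -3 + 8 = 5
  -3 + 10 = 7
  0 + 7 = 7
  0 + 8 = 8
  0 + 10 = 10
  7 + 8 = 15
  7 + 10 = 17
  8 + 10 = 18
Collected distinct sums: {-3, 4, 5, 7, 8, 10, 15, 17, 18}
|A +̂ A| = 9
(Reference bound: |A +̂ A| ≥ 2|A| - 3 for |A| ≥ 2, with |A| = 5 giving ≥ 7.)

|A +̂ A| = 9


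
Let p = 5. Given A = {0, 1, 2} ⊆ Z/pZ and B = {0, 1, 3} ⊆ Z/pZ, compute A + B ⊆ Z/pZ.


Work in Z/5Z: reduce every sum a + b modulo 5.
Enumerate all 9 pairs:
a = 0: 0+0=0, 0+1=1, 0+3=3
a = 1: 1+0=1, 1+1=2, 1+3=4
a = 2: 2+0=2, 2+1=3, 2+3=0
Distinct residues collected: {0, 1, 2, 3, 4}
|A + B| = 5 (out of 5 total residues).

A + B = {0, 1, 2, 3, 4}


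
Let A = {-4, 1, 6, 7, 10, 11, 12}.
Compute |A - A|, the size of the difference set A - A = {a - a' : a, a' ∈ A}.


A - A = {a - a' : a, a' ∈ A}; |A| = 7.
Bounds: 2|A|-1 ≤ |A - A| ≤ |A|² - |A| + 1, i.e. 13 ≤ |A - A| ≤ 43.
Note: 0 ∈ A - A always (from a - a). The set is symmetric: if d ∈ A - A then -d ∈ A - A.
Enumerate nonzero differences d = a - a' with a > a' (then include -d):
Positive differences: {1, 2, 3, 4, 5, 6, 9, 10, 11, 14, 15, 16}
Full difference set: {0} ∪ (positive diffs) ∪ (negative diffs).
|A - A| = 1 + 2·12 = 25 (matches direct enumeration: 25).

|A - A| = 25


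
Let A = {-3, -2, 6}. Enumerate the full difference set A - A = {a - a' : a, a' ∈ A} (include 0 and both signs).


A - A = {a - a' : a, a' ∈ A}.
Compute a - a' for each ordered pair (a, a'):
a = -3: -3--3=0, -3--2=-1, -3-6=-9
a = -2: -2--3=1, -2--2=0, -2-6=-8
a = 6: 6--3=9, 6--2=8, 6-6=0
Collecting distinct values (and noting 0 appears from a-a):
A - A = {-9, -8, -1, 0, 1, 8, 9}
|A - A| = 7

A - A = {-9, -8, -1, 0, 1, 8, 9}


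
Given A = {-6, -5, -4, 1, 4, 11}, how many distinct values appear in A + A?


A + A = {a + a' : a, a' ∈ A}; |A| = 6.
General bounds: 2|A| - 1 ≤ |A + A| ≤ |A|(|A|+1)/2, i.e. 11 ≤ |A + A| ≤ 21.
Lower bound 2|A|-1 is attained iff A is an arithmetic progression.
Enumerate sums a + a' for a ≤ a' (symmetric, so this suffices):
a = -6: -6+-6=-12, -6+-5=-11, -6+-4=-10, -6+1=-5, -6+4=-2, -6+11=5
a = -5: -5+-5=-10, -5+-4=-9, -5+1=-4, -5+4=-1, -5+11=6
a = -4: -4+-4=-8, -4+1=-3, -4+4=0, -4+11=7
a = 1: 1+1=2, 1+4=5, 1+11=12
a = 4: 4+4=8, 4+11=15
a = 11: 11+11=22
Distinct sums: {-12, -11, -10, -9, -8, -5, -4, -3, -2, -1, 0, 2, 5, 6, 7, 8, 12, 15, 22}
|A + A| = 19

|A + A| = 19


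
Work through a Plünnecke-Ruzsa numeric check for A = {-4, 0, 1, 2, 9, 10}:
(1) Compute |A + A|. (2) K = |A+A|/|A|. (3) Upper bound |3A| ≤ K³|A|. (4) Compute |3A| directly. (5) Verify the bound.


|A| = 6.
Step 1: Compute A + A by enumerating all 36 pairs.
A + A = {-8, -4, -3, -2, 0, 1, 2, 3, 4, 5, 6, 9, 10, 11, 12, 18, 19, 20}, so |A + A| = 18.
Step 2: Doubling constant K = |A + A|/|A| = 18/6 = 18/6 ≈ 3.0000.
Step 3: Plünnecke-Ruzsa gives |3A| ≤ K³·|A| = (3.0000)³ · 6 ≈ 162.0000.
Step 4: Compute 3A = A + A + A directly by enumerating all triples (a,b,c) ∈ A³; |3A| = 34.
Step 5: Check 34 ≤ 162.0000? Yes ✓.

K = 18/6, Plünnecke-Ruzsa bound K³|A| ≈ 162.0000, |3A| = 34, inequality holds.


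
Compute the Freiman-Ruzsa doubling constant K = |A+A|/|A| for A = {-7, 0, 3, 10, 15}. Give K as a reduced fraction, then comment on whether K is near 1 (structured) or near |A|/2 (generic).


|A| = 5.
Compute A + A by enumerating all 25 pairs.
A + A = {-14, -7, -4, 0, 3, 6, 8, 10, 13, 15, 18, 20, 25, 30}, so |A + A| = 14.
K = |A + A| / |A| = 14/5 (already in lowest terms) ≈ 2.8000.
Reference: AP of size 5 gives K = 9/5 ≈ 1.8000; a fully generic set of size 5 gives K ≈ 3.0000.

|A| = 5, |A + A| = 14, K = 14/5.


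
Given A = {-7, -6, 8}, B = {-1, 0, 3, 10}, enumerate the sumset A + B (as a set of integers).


A + B = {a + b : a ∈ A, b ∈ B}.
Enumerate all |A|·|B| = 3·4 = 12 pairs (a, b) and collect distinct sums.
a = -7: -7+-1=-8, -7+0=-7, -7+3=-4, -7+10=3
a = -6: -6+-1=-7, -6+0=-6, -6+3=-3, -6+10=4
a = 8: 8+-1=7, 8+0=8, 8+3=11, 8+10=18
Collecting distinct sums: A + B = {-8, -7, -6, -4, -3, 3, 4, 7, 8, 11, 18}
|A + B| = 11

A + B = {-8, -7, -6, -4, -3, 3, 4, 7, 8, 11, 18}


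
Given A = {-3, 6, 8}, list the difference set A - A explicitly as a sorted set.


A - A = {a - a' : a, a' ∈ A}.
Compute a - a' for each ordered pair (a, a'):
a = -3: -3--3=0, -3-6=-9, -3-8=-11
a = 6: 6--3=9, 6-6=0, 6-8=-2
a = 8: 8--3=11, 8-6=2, 8-8=0
Collecting distinct values (and noting 0 appears from a-a):
A - A = {-11, -9, -2, 0, 2, 9, 11}
|A - A| = 7

A - A = {-11, -9, -2, 0, 2, 9, 11}


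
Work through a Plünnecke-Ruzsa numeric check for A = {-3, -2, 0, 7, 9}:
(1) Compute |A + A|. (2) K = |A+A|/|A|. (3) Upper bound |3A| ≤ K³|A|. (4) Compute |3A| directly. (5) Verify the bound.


|A| = 5.
Step 1: Compute A + A by enumerating all 25 pairs.
A + A = {-6, -5, -4, -3, -2, 0, 4, 5, 6, 7, 9, 14, 16, 18}, so |A + A| = 14.
Step 2: Doubling constant K = |A + A|/|A| = 14/5 = 14/5 ≈ 2.8000.
Step 3: Plünnecke-Ruzsa gives |3A| ≤ K³·|A| = (2.8000)³ · 5 ≈ 109.7600.
Step 4: Compute 3A = A + A + A directly by enumerating all triples (a,b,c) ∈ A³; |3A| = 28.
Step 5: Check 28 ≤ 109.7600? Yes ✓.

K = 14/5, Plünnecke-Ruzsa bound K³|A| ≈ 109.7600, |3A| = 28, inequality holds.


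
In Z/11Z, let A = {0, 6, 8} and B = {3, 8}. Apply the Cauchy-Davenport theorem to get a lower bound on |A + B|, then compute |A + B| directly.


Cauchy-Davenport: |A + B| ≥ min(p, |A| + |B| - 1) for A, B nonempty in Z/pZ.
|A| = 3, |B| = 2, p = 11.
CD lower bound = min(11, 3 + 2 - 1) = min(11, 4) = 4.
Compute A + B mod 11 directly:
a = 0: 0+3=3, 0+8=8
a = 6: 6+3=9, 6+8=3
a = 8: 8+3=0, 8+8=5
A + B = {0, 3, 5, 8, 9}, so |A + B| = 5.
Verify: 5 ≥ 4? Yes ✓.

CD lower bound = 4, actual |A + B| = 5.


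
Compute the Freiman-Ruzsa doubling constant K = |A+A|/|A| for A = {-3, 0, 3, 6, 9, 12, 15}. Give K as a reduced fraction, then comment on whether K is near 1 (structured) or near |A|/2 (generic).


|A| = 7.
Compute A + A by enumerating all 49 pairs.
A + A = {-6, -3, 0, 3, 6, 9, 12, 15, 18, 21, 24, 27, 30}, so |A + A| = 13.
K = |A + A| / |A| = 13/7 (already in lowest terms) ≈ 1.8571.
Reference: AP of size 7 gives K = 13/7 ≈ 1.8571; a fully generic set of size 7 gives K ≈ 4.0000.

|A| = 7, |A + A| = 13, K = 13/7.


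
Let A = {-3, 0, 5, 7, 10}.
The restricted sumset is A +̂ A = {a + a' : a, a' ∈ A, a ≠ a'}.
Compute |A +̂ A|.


Restricted sumset: A +̂ A = {a + a' : a ∈ A, a' ∈ A, a ≠ a'}.
Equivalently, take A + A and drop any sum 2a that is achievable ONLY as a + a for a ∈ A (i.e. sums representable only with equal summands).
Enumerate pairs (a, a') with a < a' (symmetric, so each unordered pair gives one sum; this covers all a ≠ a'):
  -3 + 0 = -3
  -3 + 5 = 2
  -3 + 7 = 4
  -3 + 10 = 7
  0 + 5 = 5
  0 + 7 = 7
  0 + 10 = 10
  5 + 7 = 12
  5 + 10 = 15
  7 + 10 = 17
Collected distinct sums: {-3, 2, 4, 5, 7, 10, 12, 15, 17}
|A +̂ A| = 9
(Reference bound: |A +̂ A| ≥ 2|A| - 3 for |A| ≥ 2, with |A| = 5 giving ≥ 7.)

|A +̂ A| = 9


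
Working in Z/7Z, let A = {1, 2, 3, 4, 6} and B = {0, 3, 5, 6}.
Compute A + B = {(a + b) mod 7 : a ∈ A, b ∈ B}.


Work in Z/7Z: reduce every sum a + b modulo 7.
Enumerate all 20 pairs:
a = 1: 1+0=1, 1+3=4, 1+5=6, 1+6=0
a = 2: 2+0=2, 2+3=5, 2+5=0, 2+6=1
a = 3: 3+0=3, 3+3=6, 3+5=1, 3+6=2
a = 4: 4+0=4, 4+3=0, 4+5=2, 4+6=3
a = 6: 6+0=6, 6+3=2, 6+5=4, 6+6=5
Distinct residues collected: {0, 1, 2, 3, 4, 5, 6}
|A + B| = 7 (out of 7 total residues).

A + B = {0, 1, 2, 3, 4, 5, 6}


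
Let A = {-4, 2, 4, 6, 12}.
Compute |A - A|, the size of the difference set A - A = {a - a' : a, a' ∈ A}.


A - A = {a - a' : a, a' ∈ A}; |A| = 5.
Bounds: 2|A|-1 ≤ |A - A| ≤ |A|² - |A| + 1, i.e. 9 ≤ |A - A| ≤ 21.
Note: 0 ∈ A - A always (from a - a). The set is symmetric: if d ∈ A - A then -d ∈ A - A.
Enumerate nonzero differences d = a - a' with a > a' (then include -d):
Positive differences: {2, 4, 6, 8, 10, 16}
Full difference set: {0} ∪ (positive diffs) ∪ (negative diffs).
|A - A| = 1 + 2·6 = 13 (matches direct enumeration: 13).

|A - A| = 13


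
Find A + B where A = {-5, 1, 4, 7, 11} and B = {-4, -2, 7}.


A + B = {a + b : a ∈ A, b ∈ B}.
Enumerate all |A|·|B| = 5·3 = 15 pairs (a, b) and collect distinct sums.
a = -5: -5+-4=-9, -5+-2=-7, -5+7=2
a = 1: 1+-4=-3, 1+-2=-1, 1+7=8
a = 4: 4+-4=0, 4+-2=2, 4+7=11
a = 7: 7+-4=3, 7+-2=5, 7+7=14
a = 11: 11+-4=7, 11+-2=9, 11+7=18
Collecting distinct sums: A + B = {-9, -7, -3, -1, 0, 2, 3, 5, 7, 8, 9, 11, 14, 18}
|A + B| = 14

A + B = {-9, -7, -3, -1, 0, 2, 3, 5, 7, 8, 9, 11, 14, 18}


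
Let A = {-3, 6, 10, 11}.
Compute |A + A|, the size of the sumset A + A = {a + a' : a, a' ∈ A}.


A + A = {a + a' : a, a' ∈ A}; |A| = 4.
General bounds: 2|A| - 1 ≤ |A + A| ≤ |A|(|A|+1)/2, i.e. 7 ≤ |A + A| ≤ 10.
Lower bound 2|A|-1 is attained iff A is an arithmetic progression.
Enumerate sums a + a' for a ≤ a' (symmetric, so this suffices):
a = -3: -3+-3=-6, -3+6=3, -3+10=7, -3+11=8
a = 6: 6+6=12, 6+10=16, 6+11=17
a = 10: 10+10=20, 10+11=21
a = 11: 11+11=22
Distinct sums: {-6, 3, 7, 8, 12, 16, 17, 20, 21, 22}
|A + A| = 10

|A + A| = 10


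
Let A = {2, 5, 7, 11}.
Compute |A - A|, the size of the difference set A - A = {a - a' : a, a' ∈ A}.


A - A = {a - a' : a, a' ∈ A}; |A| = 4.
Bounds: 2|A|-1 ≤ |A - A| ≤ |A|² - |A| + 1, i.e. 7 ≤ |A - A| ≤ 13.
Note: 0 ∈ A - A always (from a - a). The set is symmetric: if d ∈ A - A then -d ∈ A - A.
Enumerate nonzero differences d = a - a' with a > a' (then include -d):
Positive differences: {2, 3, 4, 5, 6, 9}
Full difference set: {0} ∪ (positive diffs) ∪ (negative diffs).
|A - A| = 1 + 2·6 = 13 (matches direct enumeration: 13).

|A - A| = 13


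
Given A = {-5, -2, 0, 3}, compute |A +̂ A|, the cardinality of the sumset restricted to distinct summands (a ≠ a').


Restricted sumset: A +̂ A = {a + a' : a ∈ A, a' ∈ A, a ≠ a'}.
Equivalently, take A + A and drop any sum 2a that is achievable ONLY as a + a for a ∈ A (i.e. sums representable only with equal summands).
Enumerate pairs (a, a') with a < a' (symmetric, so each unordered pair gives one sum; this covers all a ≠ a'):
  -5 + -2 = -7
  -5 + 0 = -5
  -5 + 3 = -2
  -2 + 0 = -2
  -2 + 3 = 1
  0 + 3 = 3
Collected distinct sums: {-7, -5, -2, 1, 3}
|A +̂ A| = 5
(Reference bound: |A +̂ A| ≥ 2|A| - 3 for |A| ≥ 2, with |A| = 4 giving ≥ 5.)

|A +̂ A| = 5


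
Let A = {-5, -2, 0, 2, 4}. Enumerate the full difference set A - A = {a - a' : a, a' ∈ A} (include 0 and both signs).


A - A = {a - a' : a, a' ∈ A}.
Compute a - a' for each ordered pair (a, a'):
a = -5: -5--5=0, -5--2=-3, -5-0=-5, -5-2=-7, -5-4=-9
a = -2: -2--5=3, -2--2=0, -2-0=-2, -2-2=-4, -2-4=-6
a = 0: 0--5=5, 0--2=2, 0-0=0, 0-2=-2, 0-4=-4
a = 2: 2--5=7, 2--2=4, 2-0=2, 2-2=0, 2-4=-2
a = 4: 4--5=9, 4--2=6, 4-0=4, 4-2=2, 4-4=0
Collecting distinct values (and noting 0 appears from a-a):
A - A = {-9, -7, -6, -5, -4, -3, -2, 0, 2, 3, 4, 5, 6, 7, 9}
|A - A| = 15

A - A = {-9, -7, -6, -5, -4, -3, -2, 0, 2, 3, 4, 5, 6, 7, 9}


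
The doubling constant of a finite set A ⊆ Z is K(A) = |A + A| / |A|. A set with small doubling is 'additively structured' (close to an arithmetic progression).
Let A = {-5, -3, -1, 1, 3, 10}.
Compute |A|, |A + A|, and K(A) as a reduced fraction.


|A| = 6.
Compute A + A by enumerating all 36 pairs.
A + A = {-10, -8, -6, -4, -2, 0, 2, 4, 5, 6, 7, 9, 11, 13, 20}, so |A + A| = 15.
K = |A + A| / |A| = 15/6 = 5/2 ≈ 2.5000.
Reference: AP of size 6 gives K = 11/6 ≈ 1.8333; a fully generic set of size 6 gives K ≈ 3.5000.

|A| = 6, |A + A| = 15, K = 15/6 = 5/2.


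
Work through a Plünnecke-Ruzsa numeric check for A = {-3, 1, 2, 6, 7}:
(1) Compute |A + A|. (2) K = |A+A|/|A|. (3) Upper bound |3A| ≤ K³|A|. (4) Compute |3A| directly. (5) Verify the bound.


|A| = 5.
Step 1: Compute A + A by enumerating all 25 pairs.
A + A = {-6, -2, -1, 2, 3, 4, 7, 8, 9, 12, 13, 14}, so |A + A| = 12.
Step 2: Doubling constant K = |A + A|/|A| = 12/5 = 12/5 ≈ 2.4000.
Step 3: Plünnecke-Ruzsa gives |3A| ≤ K³·|A| = (2.4000)³ · 5 ≈ 69.1200.
Step 4: Compute 3A = A + A + A directly by enumerating all triples (a,b,c) ∈ A³; |3A| = 22.
Step 5: Check 22 ≤ 69.1200? Yes ✓.

K = 12/5, Plünnecke-Ruzsa bound K³|A| ≈ 69.1200, |3A| = 22, inequality holds.


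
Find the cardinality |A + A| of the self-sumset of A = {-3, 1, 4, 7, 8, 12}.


A + A = {a + a' : a, a' ∈ A}; |A| = 6.
General bounds: 2|A| - 1 ≤ |A + A| ≤ |A|(|A|+1)/2, i.e. 11 ≤ |A + A| ≤ 21.
Lower bound 2|A|-1 is attained iff A is an arithmetic progression.
Enumerate sums a + a' for a ≤ a' (symmetric, so this suffices):
a = -3: -3+-3=-6, -3+1=-2, -3+4=1, -3+7=4, -3+8=5, -3+12=9
a = 1: 1+1=2, 1+4=5, 1+7=8, 1+8=9, 1+12=13
a = 4: 4+4=8, 4+7=11, 4+8=12, 4+12=16
a = 7: 7+7=14, 7+8=15, 7+12=19
a = 8: 8+8=16, 8+12=20
a = 12: 12+12=24
Distinct sums: {-6, -2, 1, 2, 4, 5, 8, 9, 11, 12, 13, 14, 15, 16, 19, 20, 24}
|A + A| = 17

|A + A| = 17


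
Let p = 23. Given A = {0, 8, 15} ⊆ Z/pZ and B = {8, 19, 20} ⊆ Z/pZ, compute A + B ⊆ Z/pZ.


Work in Z/23Z: reduce every sum a + b modulo 23.
Enumerate all 9 pairs:
a = 0: 0+8=8, 0+19=19, 0+20=20
a = 8: 8+8=16, 8+19=4, 8+20=5
a = 15: 15+8=0, 15+19=11, 15+20=12
Distinct residues collected: {0, 4, 5, 8, 11, 12, 16, 19, 20}
|A + B| = 9 (out of 23 total residues).

A + B = {0, 4, 5, 8, 11, 12, 16, 19, 20}


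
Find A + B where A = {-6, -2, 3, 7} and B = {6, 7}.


A + B = {a + b : a ∈ A, b ∈ B}.
Enumerate all |A|·|B| = 4·2 = 8 pairs (a, b) and collect distinct sums.
a = -6: -6+6=0, -6+7=1
a = -2: -2+6=4, -2+7=5
a = 3: 3+6=9, 3+7=10
a = 7: 7+6=13, 7+7=14
Collecting distinct sums: A + B = {0, 1, 4, 5, 9, 10, 13, 14}
|A + B| = 8

A + B = {0, 1, 4, 5, 9, 10, 13, 14}


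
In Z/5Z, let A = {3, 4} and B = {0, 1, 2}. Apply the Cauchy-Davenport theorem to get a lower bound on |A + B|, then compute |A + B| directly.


Cauchy-Davenport: |A + B| ≥ min(p, |A| + |B| - 1) for A, B nonempty in Z/pZ.
|A| = 2, |B| = 3, p = 5.
CD lower bound = min(5, 2 + 3 - 1) = min(5, 4) = 4.
Compute A + B mod 5 directly:
a = 3: 3+0=3, 3+1=4, 3+2=0
a = 4: 4+0=4, 4+1=0, 4+2=1
A + B = {0, 1, 3, 4}, so |A + B| = 4.
Verify: 4 ≥ 4? Yes ✓.

CD lower bound = 4, actual |A + B| = 4.


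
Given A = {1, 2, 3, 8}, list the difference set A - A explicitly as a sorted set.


A - A = {a - a' : a, a' ∈ A}.
Compute a - a' for each ordered pair (a, a'):
a = 1: 1-1=0, 1-2=-1, 1-3=-2, 1-8=-7
a = 2: 2-1=1, 2-2=0, 2-3=-1, 2-8=-6
a = 3: 3-1=2, 3-2=1, 3-3=0, 3-8=-5
a = 8: 8-1=7, 8-2=6, 8-3=5, 8-8=0
Collecting distinct values (and noting 0 appears from a-a):
A - A = {-7, -6, -5, -2, -1, 0, 1, 2, 5, 6, 7}
|A - A| = 11

A - A = {-7, -6, -5, -2, -1, 0, 1, 2, 5, 6, 7}


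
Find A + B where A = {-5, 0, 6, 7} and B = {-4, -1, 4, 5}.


A + B = {a + b : a ∈ A, b ∈ B}.
Enumerate all |A|·|B| = 4·4 = 16 pairs (a, b) and collect distinct sums.
a = -5: -5+-4=-9, -5+-1=-6, -5+4=-1, -5+5=0
a = 0: 0+-4=-4, 0+-1=-1, 0+4=4, 0+5=5
a = 6: 6+-4=2, 6+-1=5, 6+4=10, 6+5=11
a = 7: 7+-4=3, 7+-1=6, 7+4=11, 7+5=12
Collecting distinct sums: A + B = {-9, -6, -4, -1, 0, 2, 3, 4, 5, 6, 10, 11, 12}
|A + B| = 13

A + B = {-9, -6, -4, -1, 0, 2, 3, 4, 5, 6, 10, 11, 12}


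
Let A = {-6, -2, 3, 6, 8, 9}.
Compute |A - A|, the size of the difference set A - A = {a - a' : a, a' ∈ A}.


A - A = {a - a' : a, a' ∈ A}; |A| = 6.
Bounds: 2|A|-1 ≤ |A - A| ≤ |A|² - |A| + 1, i.e. 11 ≤ |A - A| ≤ 31.
Note: 0 ∈ A - A always (from a - a). The set is symmetric: if d ∈ A - A then -d ∈ A - A.
Enumerate nonzero differences d = a - a' with a > a' (then include -d):
Positive differences: {1, 2, 3, 4, 5, 6, 8, 9, 10, 11, 12, 14, 15}
Full difference set: {0} ∪ (positive diffs) ∪ (negative diffs).
|A - A| = 1 + 2·13 = 27 (matches direct enumeration: 27).

|A - A| = 27


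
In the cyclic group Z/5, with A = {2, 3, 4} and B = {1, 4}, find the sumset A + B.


Work in Z/5Z: reduce every sum a + b modulo 5.
Enumerate all 6 pairs:
a = 2: 2+1=3, 2+4=1
a = 3: 3+1=4, 3+4=2
a = 4: 4+1=0, 4+4=3
Distinct residues collected: {0, 1, 2, 3, 4}
|A + B| = 5 (out of 5 total residues).

A + B = {0, 1, 2, 3, 4}


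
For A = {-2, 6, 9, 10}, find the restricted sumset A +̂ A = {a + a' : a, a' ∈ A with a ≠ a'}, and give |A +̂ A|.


Restricted sumset: A +̂ A = {a + a' : a ∈ A, a' ∈ A, a ≠ a'}.
Equivalently, take A + A and drop any sum 2a that is achievable ONLY as a + a for a ∈ A (i.e. sums representable only with equal summands).
Enumerate pairs (a, a') with a < a' (symmetric, so each unordered pair gives one sum; this covers all a ≠ a'):
  -2 + 6 = 4
  -2 + 9 = 7
  -2 + 10 = 8
  6 + 9 = 15
  6 + 10 = 16
  9 + 10 = 19
Collected distinct sums: {4, 7, 8, 15, 16, 19}
|A +̂ A| = 6
(Reference bound: |A +̂ A| ≥ 2|A| - 3 for |A| ≥ 2, with |A| = 4 giving ≥ 5.)

|A +̂ A| = 6


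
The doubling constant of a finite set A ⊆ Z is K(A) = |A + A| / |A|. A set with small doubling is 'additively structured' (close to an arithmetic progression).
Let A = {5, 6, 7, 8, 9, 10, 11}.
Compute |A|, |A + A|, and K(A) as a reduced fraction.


|A| = 7.
Compute A + A by enumerating all 49 pairs.
A + A = {10, 11, 12, 13, 14, 15, 16, 17, 18, 19, 20, 21, 22}, so |A + A| = 13.
K = |A + A| / |A| = 13/7 (already in lowest terms) ≈ 1.8571.
Reference: AP of size 7 gives K = 13/7 ≈ 1.8571; a fully generic set of size 7 gives K ≈ 4.0000.

|A| = 7, |A + A| = 13, K = 13/7.


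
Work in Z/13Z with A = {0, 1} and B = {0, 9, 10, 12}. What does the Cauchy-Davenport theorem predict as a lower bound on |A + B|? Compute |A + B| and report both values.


Cauchy-Davenport: |A + B| ≥ min(p, |A| + |B| - 1) for A, B nonempty in Z/pZ.
|A| = 2, |B| = 4, p = 13.
CD lower bound = min(13, 2 + 4 - 1) = min(13, 5) = 5.
Compute A + B mod 13 directly:
a = 0: 0+0=0, 0+9=9, 0+10=10, 0+12=12
a = 1: 1+0=1, 1+9=10, 1+10=11, 1+12=0
A + B = {0, 1, 9, 10, 11, 12}, so |A + B| = 6.
Verify: 6 ≥ 5? Yes ✓.

CD lower bound = 5, actual |A + B| = 6.


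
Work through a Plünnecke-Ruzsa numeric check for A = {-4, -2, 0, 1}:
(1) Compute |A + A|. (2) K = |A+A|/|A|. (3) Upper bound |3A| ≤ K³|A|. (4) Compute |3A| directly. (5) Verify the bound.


|A| = 4.
Step 1: Compute A + A by enumerating all 16 pairs.
A + A = {-8, -6, -4, -3, -2, -1, 0, 1, 2}, so |A + A| = 9.
Step 2: Doubling constant K = |A + A|/|A| = 9/4 = 9/4 ≈ 2.2500.
Step 3: Plünnecke-Ruzsa gives |3A| ≤ K³·|A| = (2.2500)³ · 4 ≈ 45.5625.
Step 4: Compute 3A = A + A + A directly by enumerating all triples (a,b,c) ∈ A³; |3A| = 14.
Step 5: Check 14 ≤ 45.5625? Yes ✓.

K = 9/4, Plünnecke-Ruzsa bound K³|A| ≈ 45.5625, |3A| = 14, inequality holds.


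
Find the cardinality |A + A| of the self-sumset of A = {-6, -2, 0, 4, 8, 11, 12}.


A + A = {a + a' : a, a' ∈ A}; |A| = 7.
General bounds: 2|A| - 1 ≤ |A + A| ≤ |A|(|A|+1)/2, i.e. 13 ≤ |A + A| ≤ 28.
Lower bound 2|A|-1 is attained iff A is an arithmetic progression.
Enumerate sums a + a' for a ≤ a' (symmetric, so this suffices):
a = -6: -6+-6=-12, -6+-2=-8, -6+0=-6, -6+4=-2, -6+8=2, -6+11=5, -6+12=6
a = -2: -2+-2=-4, -2+0=-2, -2+4=2, -2+8=6, -2+11=9, -2+12=10
a = 0: 0+0=0, 0+4=4, 0+8=8, 0+11=11, 0+12=12
a = 4: 4+4=8, 4+8=12, 4+11=15, 4+12=16
a = 8: 8+8=16, 8+11=19, 8+12=20
a = 11: 11+11=22, 11+12=23
a = 12: 12+12=24
Distinct sums: {-12, -8, -6, -4, -2, 0, 2, 4, 5, 6, 8, 9, 10, 11, 12, 15, 16, 19, 20, 22, 23, 24}
|A + A| = 22

|A + A| = 22


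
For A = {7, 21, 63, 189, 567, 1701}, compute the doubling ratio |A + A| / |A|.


|A| = 6.
Compute A + A by enumerating all 36 pairs.
A + A = {14, 28, 42, 70, 84, 126, 196, 210, 252, 378, 574, 588, 630, 756, 1134, 1708, 1722, 1764, 1890, 2268, 3402}, so |A + A| = 21.
K = |A + A| / |A| = 21/6 = 7/2 ≈ 3.5000.
Reference: AP of size 6 gives K = 11/6 ≈ 1.8333; a fully generic set of size 6 gives K ≈ 3.5000.

|A| = 6, |A + A| = 21, K = 21/6 = 7/2.


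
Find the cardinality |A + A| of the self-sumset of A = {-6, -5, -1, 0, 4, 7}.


A + A = {a + a' : a, a' ∈ A}; |A| = 6.
General bounds: 2|A| - 1 ≤ |A + A| ≤ |A|(|A|+1)/2, i.e. 11 ≤ |A + A| ≤ 21.
Lower bound 2|A|-1 is attained iff A is an arithmetic progression.
Enumerate sums a + a' for a ≤ a' (symmetric, so this suffices):
a = -6: -6+-6=-12, -6+-5=-11, -6+-1=-7, -6+0=-6, -6+4=-2, -6+7=1
a = -5: -5+-5=-10, -5+-1=-6, -5+0=-5, -5+4=-1, -5+7=2
a = -1: -1+-1=-2, -1+0=-1, -1+4=3, -1+7=6
a = 0: 0+0=0, 0+4=4, 0+7=7
a = 4: 4+4=8, 4+7=11
a = 7: 7+7=14
Distinct sums: {-12, -11, -10, -7, -6, -5, -2, -1, 0, 1, 2, 3, 4, 6, 7, 8, 11, 14}
|A + A| = 18

|A + A| = 18


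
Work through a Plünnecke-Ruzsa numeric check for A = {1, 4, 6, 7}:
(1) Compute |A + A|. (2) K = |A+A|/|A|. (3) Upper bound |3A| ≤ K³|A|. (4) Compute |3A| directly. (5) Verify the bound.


|A| = 4.
Step 1: Compute A + A by enumerating all 16 pairs.
A + A = {2, 5, 7, 8, 10, 11, 12, 13, 14}, so |A + A| = 9.
Step 2: Doubling constant K = |A + A|/|A| = 9/4 = 9/4 ≈ 2.2500.
Step 3: Plünnecke-Ruzsa gives |3A| ≤ K³·|A| = (2.2500)³ · 4 ≈ 45.5625.
Step 4: Compute 3A = A + A + A directly by enumerating all triples (a,b,c) ∈ A³; |3A| = 15.
Step 5: Check 15 ≤ 45.5625? Yes ✓.

K = 9/4, Plünnecke-Ruzsa bound K³|A| ≈ 45.5625, |3A| = 15, inequality holds.


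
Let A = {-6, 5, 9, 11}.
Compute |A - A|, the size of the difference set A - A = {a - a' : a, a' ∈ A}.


A - A = {a - a' : a, a' ∈ A}; |A| = 4.
Bounds: 2|A|-1 ≤ |A - A| ≤ |A|² - |A| + 1, i.e. 7 ≤ |A - A| ≤ 13.
Note: 0 ∈ A - A always (from a - a). The set is symmetric: if d ∈ A - A then -d ∈ A - A.
Enumerate nonzero differences d = a - a' with a > a' (then include -d):
Positive differences: {2, 4, 6, 11, 15, 17}
Full difference set: {0} ∪ (positive diffs) ∪ (negative diffs).
|A - A| = 1 + 2·6 = 13 (matches direct enumeration: 13).

|A - A| = 13


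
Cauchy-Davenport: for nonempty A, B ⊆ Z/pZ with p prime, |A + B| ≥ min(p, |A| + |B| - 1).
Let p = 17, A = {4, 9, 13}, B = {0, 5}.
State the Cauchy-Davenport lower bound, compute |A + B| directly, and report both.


Cauchy-Davenport: |A + B| ≥ min(p, |A| + |B| - 1) for A, B nonempty in Z/pZ.
|A| = 3, |B| = 2, p = 17.
CD lower bound = min(17, 3 + 2 - 1) = min(17, 4) = 4.
Compute A + B mod 17 directly:
a = 4: 4+0=4, 4+5=9
a = 9: 9+0=9, 9+5=14
a = 13: 13+0=13, 13+5=1
A + B = {1, 4, 9, 13, 14}, so |A + B| = 5.
Verify: 5 ≥ 4? Yes ✓.

CD lower bound = 4, actual |A + B| = 5.


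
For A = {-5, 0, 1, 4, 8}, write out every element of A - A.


A - A = {a - a' : a, a' ∈ A}.
Compute a - a' for each ordered pair (a, a'):
a = -5: -5--5=0, -5-0=-5, -5-1=-6, -5-4=-9, -5-8=-13
a = 0: 0--5=5, 0-0=0, 0-1=-1, 0-4=-4, 0-8=-8
a = 1: 1--5=6, 1-0=1, 1-1=0, 1-4=-3, 1-8=-7
a = 4: 4--5=9, 4-0=4, 4-1=3, 4-4=0, 4-8=-4
a = 8: 8--5=13, 8-0=8, 8-1=7, 8-4=4, 8-8=0
Collecting distinct values (and noting 0 appears from a-a):
A - A = {-13, -9, -8, -7, -6, -5, -4, -3, -1, 0, 1, 3, 4, 5, 6, 7, 8, 9, 13}
|A - A| = 19

A - A = {-13, -9, -8, -7, -6, -5, -4, -3, -1, 0, 1, 3, 4, 5, 6, 7, 8, 9, 13}
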